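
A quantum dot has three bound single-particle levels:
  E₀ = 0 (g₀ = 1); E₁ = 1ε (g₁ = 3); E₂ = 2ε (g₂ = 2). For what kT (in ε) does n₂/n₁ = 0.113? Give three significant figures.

n₂/n₁ = (g₂/g₁) exp[−(E₂−E₁)/kT] = 0.113.
⇒ (E₂−E₁)/kT = ln((2/3)/0.113) = ln(5.8997) = 1.7749.
kT = 1ε / 1.7749 = 0.563 ε.

0.563 ε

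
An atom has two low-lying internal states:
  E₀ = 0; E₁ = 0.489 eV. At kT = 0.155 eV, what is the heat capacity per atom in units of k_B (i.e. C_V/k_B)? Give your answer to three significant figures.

0.390

Eᵢ/kT = 0, 3.1548.
Z = Σ e^(−Eᵢ/kT) = e^(−0) + e^(−3.1548) = 1.0000 + 0.042647 = 1.0426.
⟨E⟩ = 0.020002 eV, ⟨E²⟩ = 0.0097811 eV².
C_V/k_B = (⟨E²⟩ − ⟨E⟩²)/(kT)² = (0.0097811 − 0.00040008)/0.024025 = 0.390.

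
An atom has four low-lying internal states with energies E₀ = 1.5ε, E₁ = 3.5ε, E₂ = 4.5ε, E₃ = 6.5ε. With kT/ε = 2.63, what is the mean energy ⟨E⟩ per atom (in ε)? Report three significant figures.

Eᵢ/kT = 0.57034, 1.3308, 1.7110, 2.4715.
Z = Σ e^(−Eᵢ/kT) = e^(−0.57034) + e^(−1.3308) + e^(−1.7110) + e^(−2.4715) = 0.56533 + 0.26427 + 0.18069 + 0.084458 = 1.0947.
⟨E⟩ = Σ Eᵢ e^(−Eᵢ/kT) / Z = (1.5·0.56533 + 3.5·0.26427 + 4.5·0.18069 + 6.5·0.084458) / 1.0947 = 2.86 ε.

2.86 ε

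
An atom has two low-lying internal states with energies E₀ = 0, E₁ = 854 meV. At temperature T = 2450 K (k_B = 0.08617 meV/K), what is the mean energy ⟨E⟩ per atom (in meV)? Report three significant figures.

k_BT = 0.08617 × 2450 K = 211.12 meV.
Eᵢ/kT = 0, 4.0451.
Z = Σ e^(−Eᵢ/kT) = e^(−0) + e^(−4.0451) = 1.0000 + 0.017508 = 1.0175.
⟨E⟩ = Σ Eᵢ e^(−Eᵢ/kT) / Z = (0·1.0000 + 854·0.017508) / 1.0175 = 14.7 meV.

14.7 meV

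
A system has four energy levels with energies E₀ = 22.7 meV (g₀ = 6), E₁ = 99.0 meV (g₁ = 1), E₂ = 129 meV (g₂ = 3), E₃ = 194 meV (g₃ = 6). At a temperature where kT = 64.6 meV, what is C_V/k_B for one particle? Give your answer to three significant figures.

0.569

Eᵢ/kT = 0.35139, 1.5325, 1.9969, 3.0031.
Z = Σ gᵢe^(−Eᵢ/kT) = 6·e^(−0.35139) + 1·e^(−1.5325) + 3·e^(−1.9969) + 6·e^(−3.0031) = 4.2223 + 0.21600 + 0.40727 + 0.29780 = 5.1434.
⟨E⟩ = 44.239 meV, ⟨E²⟩ = 4331.4 meV².
C_V/k_B = (⟨E²⟩ − ⟨E⟩²)/(kT)² = (4331.4 − 1957.1)/4173.2 = 0.569.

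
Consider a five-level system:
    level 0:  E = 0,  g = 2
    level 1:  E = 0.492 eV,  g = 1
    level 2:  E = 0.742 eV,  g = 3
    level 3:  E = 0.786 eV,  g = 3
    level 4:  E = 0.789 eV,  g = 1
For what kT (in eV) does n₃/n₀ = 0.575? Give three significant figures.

n₃/n₀ = (g₃/g₀) exp[−(E₃−E₀)/kT] = 0.575.
⇒ (E₃−E₀)/kT = ln((3/2)/0.575) = ln(2.6087) = 0.95885.
kT = 0.786 eV / 0.95885 = 0.820 eV.

0.820 eV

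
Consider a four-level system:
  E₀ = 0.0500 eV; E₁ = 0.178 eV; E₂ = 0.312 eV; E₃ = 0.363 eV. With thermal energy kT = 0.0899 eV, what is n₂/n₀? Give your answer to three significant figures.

n₂/n₀ = exp[−(E₂−E₀)/kT] = exp(−(0.2620 eV)/(0.0899 eV)) = exp(-2.9143) = 0.0542.

0.0542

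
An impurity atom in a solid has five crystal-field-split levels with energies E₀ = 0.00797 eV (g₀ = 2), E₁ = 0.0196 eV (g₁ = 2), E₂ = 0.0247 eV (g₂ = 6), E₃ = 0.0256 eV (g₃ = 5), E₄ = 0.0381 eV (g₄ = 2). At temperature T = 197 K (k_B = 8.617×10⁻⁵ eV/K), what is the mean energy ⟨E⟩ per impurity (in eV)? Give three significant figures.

0.0203 eV

k_BT = 8.617×10⁻⁵ × 197 K = 0.016975 eV.
Eᵢ/kT = 0.46951, 1.1546, 1.4551, 1.5081, 2.2445.
Z = Σ gᵢe^(−Eᵢ/kT) = 2·e^(−0.46951) + 2·e^(−1.1546) + 6·e^(−1.4551) + 5·e^(−1.5081) + 2·e^(−2.2445) = 1.2506 + 0.63037 + 1.4003 + 1.1067 + 0.21196 = 4.5999.
⟨E⟩ = Σ Eᵢ gᵢe^(−Eᵢ/kT) / Z = (0.00797·1.2506 + 0.0196·0.63037 + 0.0247·1.4003 + 0.0256·1.1067 + 0.0381·0.21196) / 4.5999 = 0.0203 eV.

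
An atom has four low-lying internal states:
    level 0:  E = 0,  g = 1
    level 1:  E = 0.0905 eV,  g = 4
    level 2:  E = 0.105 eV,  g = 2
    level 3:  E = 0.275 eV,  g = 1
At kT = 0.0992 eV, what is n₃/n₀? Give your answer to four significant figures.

n₃/n₀ = (g₃/g₀) exp[−(E₃−E₀)/kT] = (1/1) × exp(−(0.275 eV)/(0.0992 eV)) = (1/1) × exp(-2.77218) = 0.06253.

0.06253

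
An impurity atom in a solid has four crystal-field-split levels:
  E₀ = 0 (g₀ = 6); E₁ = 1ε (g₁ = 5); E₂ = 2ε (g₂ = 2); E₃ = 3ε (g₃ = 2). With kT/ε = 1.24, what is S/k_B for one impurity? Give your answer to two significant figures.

Eᵢ/kT = 0, 0.8065, 1.613, 2.419.
Z = Σ gᵢe^(−Eᵢ/kT) = 6·e^(−0) + 5·e^(−0.8065) + 2·e^(−1.613) + 2·e^(−2.419) = 6.000 + 2.232 + 0.3986 + 0.1780 = 8.809.
⟨E⟩ = Σ EᵢPᵢ = 0.4045 ε.
S/k_B = ln Z + ⟨E⟩/kT = ln(8.809) + 0.4045/1.24 = 2.176 + 0.3262 = 2.5.

2.5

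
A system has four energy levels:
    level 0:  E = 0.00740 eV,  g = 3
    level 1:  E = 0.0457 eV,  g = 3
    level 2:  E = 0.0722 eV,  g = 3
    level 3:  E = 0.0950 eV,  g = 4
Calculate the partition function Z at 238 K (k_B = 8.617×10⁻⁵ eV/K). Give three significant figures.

Z = 2.54

k_BT = 8.617×10⁻⁵ × 238 K = 0.020508 eV.
Eᵢ/kT = 0.36083, 2.2284, 3.5206, 4.6323.
Z = Σ gᵢe^(−Eᵢ/kT) = 3·e^(−0.36083) + 3·e^(−2.2284) + 3·e^(−3.5206) + 4·e^(−4.6323) = 2.0913 + 0.32310 + 0.088745 + 0.038929 = 2.5421.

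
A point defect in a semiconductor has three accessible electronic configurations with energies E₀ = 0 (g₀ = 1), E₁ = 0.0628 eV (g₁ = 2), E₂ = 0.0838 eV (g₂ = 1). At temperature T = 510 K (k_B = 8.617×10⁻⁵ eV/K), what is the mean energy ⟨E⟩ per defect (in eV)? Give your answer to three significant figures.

0.0261 eV

k_BT = 8.617×10⁻⁵ × 510 K = 0.043947 eV.
Eᵢ/kT = 0, 1.4290, 1.9068.
Z = Σ gᵢe^(−Eᵢ/kT) = 1·e^(−0) + 2·e^(−1.4290) + 1·e^(−1.9068) = 1.0000 + 0.47910 + 0.14856 = 1.6277.
⟨E⟩ = Σ Eᵢ gᵢe^(−Eᵢ/kT) / Z = (0·1.0000 + 0.0628·0.47910 + 0.0838·0.14856) / 1.6277 = 0.0261 eV.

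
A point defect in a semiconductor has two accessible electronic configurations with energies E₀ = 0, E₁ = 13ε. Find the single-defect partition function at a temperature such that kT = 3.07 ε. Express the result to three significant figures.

Z = 1.01

Eᵢ/kT = 0, 4.2345.
Z = Σ e^(−Eᵢ/kT) = e^(−0) + e^(−4.2345) = 1.0000 + 0.014487 = 1.0145.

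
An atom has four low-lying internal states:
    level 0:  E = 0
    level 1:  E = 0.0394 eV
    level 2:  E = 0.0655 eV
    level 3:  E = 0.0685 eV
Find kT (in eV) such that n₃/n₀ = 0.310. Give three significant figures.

0.0585 eV

n₃/n₀ = exp[−(E₃−E₀)/kT] = 0.310.
⇒ (E₃−E₀)/kT = ln(1/0.310) = ln(3.2258) = 1.1712.
kT = 0.0685 eV / 1.1712 = 0.0585 eV.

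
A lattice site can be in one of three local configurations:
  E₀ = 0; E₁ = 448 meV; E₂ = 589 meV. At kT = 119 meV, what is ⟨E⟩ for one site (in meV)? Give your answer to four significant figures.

Eᵢ/kT = 0, 3.76471, 4.94958.
Z = Σ e^(−Eᵢ/kT) = e^(−0) + e^(−3.76471) + e^(−4.94958) = 1.00000 + 0.0231743 + 0.00708638 = 1.03026.
⟨E⟩ = Σ Eᵢ e^(−Eᵢ/kT) / Z = (0·1.00000 + 448·0.0231743 + 589·0.00708638) / 1.03026 = 14.13 meV.

14.13 meV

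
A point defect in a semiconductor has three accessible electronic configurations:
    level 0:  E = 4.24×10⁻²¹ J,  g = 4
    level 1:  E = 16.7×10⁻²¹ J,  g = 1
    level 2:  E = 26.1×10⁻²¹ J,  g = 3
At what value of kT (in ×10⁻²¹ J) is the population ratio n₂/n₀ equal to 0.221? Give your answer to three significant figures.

n₂/n₀ = (g₂/g₀) exp[−(E₂−E₀)/kT] = 0.221.
⇒ (E₂−E₀)/kT = ln((3/4)/0.221) = ln(3.3937) = 1.2219.
kT = 21.86 ×10⁻²¹ J / 1.2219 = 17.9 ×10⁻²¹ J.

17.9 ×10⁻²¹ J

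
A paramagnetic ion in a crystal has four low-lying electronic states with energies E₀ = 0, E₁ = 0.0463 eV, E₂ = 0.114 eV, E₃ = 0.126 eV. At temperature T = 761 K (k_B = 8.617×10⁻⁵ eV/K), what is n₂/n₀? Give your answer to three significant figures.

0.176

k_BT = 8.617×10⁻⁵ × 761 K = 0.065575 eV.
n₂/n₀ = exp[−(E₂−E₀)/kT] = exp(−(0.114 eV)/(0.065575 eV)) = exp(-1.7385) = 0.176.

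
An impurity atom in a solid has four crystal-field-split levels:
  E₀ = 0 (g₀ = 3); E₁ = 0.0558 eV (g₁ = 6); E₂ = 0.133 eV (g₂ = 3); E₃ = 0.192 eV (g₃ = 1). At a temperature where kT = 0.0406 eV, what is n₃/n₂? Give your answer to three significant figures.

0.0779

n₃/n₂ = (g₃/g₂) exp[−(E₃−E₂)/kT] = (1/3) × exp(−(0.059 eV)/(0.0406 eV)) = (1/3) × exp(-1.4532) = 0.0779.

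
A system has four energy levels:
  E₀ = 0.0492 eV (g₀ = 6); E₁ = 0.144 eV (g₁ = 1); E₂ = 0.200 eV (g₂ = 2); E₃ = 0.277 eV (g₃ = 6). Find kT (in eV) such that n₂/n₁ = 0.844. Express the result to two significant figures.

0.065 eV

n₂/n₁ = (g₂/g₁) exp[−(E₂−E₁)/kT] = 0.844.
⇒ (E₂−E₁)/kT = ln((2/1)/0.844) = ln(2.370) = 0.8629.
kT = 0.056 eV / 0.8629 = 0.065 eV.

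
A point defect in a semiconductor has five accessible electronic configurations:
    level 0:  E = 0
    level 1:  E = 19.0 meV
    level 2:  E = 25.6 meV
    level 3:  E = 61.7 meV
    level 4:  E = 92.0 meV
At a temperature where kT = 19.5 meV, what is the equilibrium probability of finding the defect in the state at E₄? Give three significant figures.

0.00526

Eᵢ/kT = 0, 0.97436, 1.3128, 3.1641, 4.7179.
Z = Σ e^(−Eᵢ/kT) = e^(−0) + e^(−0.97436) + e^(−1.3128) + e^(−3.1641) + e^(−4.7179) = 1.0000 + 0.37743 + 0.26907 + 0.042252 + 0.0089339 = 1.6977.
P₄ = e^(−E₄/kT) / Z = 0.0089339/1.6977 = 0.00526.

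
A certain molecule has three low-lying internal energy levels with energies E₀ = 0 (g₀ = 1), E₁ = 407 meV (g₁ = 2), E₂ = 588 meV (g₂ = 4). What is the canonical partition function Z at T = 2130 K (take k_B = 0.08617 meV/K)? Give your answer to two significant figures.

k_BT = 0.08617 × 2130 K = 183.5 meV.
Eᵢ/kT = 0, 2.218, 3.204.
Z = Σ gᵢe^(−Eᵢ/kT) = 1·e^(−0) + 2·e^(−2.218) + 4·e^(−3.204) = 1.000 + 0.2177 + 0.1624 = 1.380.

Z = 1.4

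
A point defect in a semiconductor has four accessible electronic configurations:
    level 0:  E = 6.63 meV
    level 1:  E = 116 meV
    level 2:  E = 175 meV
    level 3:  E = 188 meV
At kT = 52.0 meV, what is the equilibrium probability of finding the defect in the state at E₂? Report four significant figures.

Eᵢ/kT = 0.127500, 2.23077, 3.36538, 3.61538.
Z = Σ e^(−Eᵢ/kT) = e^(−0.127500) + e^(−2.23077) + e^(−3.36538) + e^(−3.61538) = 0.880293 + 0.107446 + 0.0345489 + 0.0269067 = 1.04919.
P₂ = e^(−E₂/kT) / Z = 0.0345489/1.04919 = 0.03293.

0.03293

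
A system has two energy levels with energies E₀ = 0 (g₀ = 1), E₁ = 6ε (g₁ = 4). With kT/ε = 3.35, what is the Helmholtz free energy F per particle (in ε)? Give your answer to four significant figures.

-1.712 ε

Eᵢ/kT = 0, 1.79104.
Z = Σ gᵢe^(−Eᵢ/kT) = 1·e^(−0) + 4·e^(−1.79104) = 1.00000 + 0.667146 = 1.66715.
F = −kT ln Z = −3.35 × ln(1.66715) = −3.35 × 0.511116 = -1.712 ε.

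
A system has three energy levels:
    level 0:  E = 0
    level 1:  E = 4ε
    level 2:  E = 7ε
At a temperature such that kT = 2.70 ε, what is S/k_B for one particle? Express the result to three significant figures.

0.672

Eᵢ/kT = 0, 1.4815, 2.5926.
Z = Σ e^(−Eᵢ/kT) = e^(−0) + e^(−1.4815) + e^(−2.5926) = 1.0000 + 0.22730 + 0.074825 = 1.3021.
⟨E⟩ = Σ EᵢPᵢ = 1.1005 ε.
S/k_B = ln Z + ⟨E⟩/kT = ln(1.3021) + 1.1005/2.70 = 0.26398 + 0.40759 = 0.672.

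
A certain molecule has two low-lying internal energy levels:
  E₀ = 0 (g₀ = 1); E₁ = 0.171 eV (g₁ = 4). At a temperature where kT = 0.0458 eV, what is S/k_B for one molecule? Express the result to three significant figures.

0.417

Eᵢ/kT = 0, 3.7336.
Z = Σ gᵢe^(−Eᵢ/kT) = 1·e^(−0) + 4·e^(−3.7336) = 1.0000 + 0.095626 = 1.0956.
⟨E⟩ = Σ EᵢPᵢ = 0.014925 eV.
S/k_B = ln Z + ⟨E⟩/kT = ln(1.0956) + 0.014925/0.0458 = 0.091302 + 0.32587 = 0.417.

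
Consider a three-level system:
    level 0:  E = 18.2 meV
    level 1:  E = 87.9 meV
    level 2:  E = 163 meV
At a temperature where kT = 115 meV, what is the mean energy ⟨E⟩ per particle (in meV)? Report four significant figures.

Eᵢ/kT = 0.158261, 0.764348, 1.41739.
Z = Σ e^(−Eᵢ/kT) = e^(−0.158261) + e^(−0.764348) + e^(−1.41739) = 0.853627 + 0.465637 + 0.242346 = 1.56161.
⟨E⟩ = Σ Eᵢ e^(−Eᵢ/kT) / Z = (18.2·0.853627 + 87.9·0.465637 + 163·0.242346) / 1.56161 = 61.45 meV.

61.45 meV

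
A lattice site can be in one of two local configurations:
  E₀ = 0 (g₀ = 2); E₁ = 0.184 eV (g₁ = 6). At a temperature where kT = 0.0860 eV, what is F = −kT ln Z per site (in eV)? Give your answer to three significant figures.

-0.0856 eV

Eᵢ/kT = 0, 2.1395.
Z = Σ gᵢe^(−Eᵢ/kT) = 2·e^(−0) + 6·e^(−2.1395) = 2.0000 + 0.70628 = 2.7063.
F = −kT ln Z = −0.0860 × ln(2.7063) = −0.0860 × 0.99558 = -0.0856 eV.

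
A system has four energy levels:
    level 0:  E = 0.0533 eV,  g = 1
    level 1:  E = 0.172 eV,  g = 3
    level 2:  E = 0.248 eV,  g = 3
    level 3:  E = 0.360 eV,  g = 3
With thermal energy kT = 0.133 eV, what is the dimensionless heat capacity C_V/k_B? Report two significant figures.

0.50

Eᵢ/kT = 0.4008, 1.293, 1.865, 2.707.
Z = Σ gᵢe^(−Eᵢ/kT) = 1·e^(−0.4008) + 3·e^(−1.293) + 3·e^(−1.865) + 3·e^(−2.707) = 0.6698 + 0.8233 + 0.4647 + 0.2002 = 2.158.
⟨E⟩ = 0.1690 eV, ⟨E²⟩ = 0.03744 eV².
C_V/k_B = (⟨E²⟩ − ⟨E⟩²)/(kT)² = (0.03744 − 0.02856)/0.01769 = 0.50.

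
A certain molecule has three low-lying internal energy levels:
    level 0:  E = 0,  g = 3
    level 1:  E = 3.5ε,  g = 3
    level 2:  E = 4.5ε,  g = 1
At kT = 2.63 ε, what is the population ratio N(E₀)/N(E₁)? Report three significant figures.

3.78

n₀/n₁ = (g₀/g₁) exp[−(E₀−E₁)/kT] = (3/3) × exp(−(-3.5ε)/(2.63ε)) = (3/3) × exp(1.3308) = 3.78.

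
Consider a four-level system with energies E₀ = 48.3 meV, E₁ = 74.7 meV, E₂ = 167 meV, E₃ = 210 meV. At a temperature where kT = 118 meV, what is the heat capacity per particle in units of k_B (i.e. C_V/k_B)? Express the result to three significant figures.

0.230

Eᵢ/kT = 0.40932, 0.63305, 1.4153, 1.7797.
Z = Σ e^(−Eᵢ/kT) = e^(−0.40932) + e^(−0.63305) + e^(−1.4153) + e^(−1.7797) = 0.66410 + 0.53097 + 0.24285 + 0.16869 = 1.6066.
⟨E⟩ = 91.946 meV, ⟨E²⟩ = 11655 meV².
C_V/k_B = (⟨E²⟩ − ⟨E⟩²)/(kT)² = (11655 − 8454.1)/13924 = 0.230.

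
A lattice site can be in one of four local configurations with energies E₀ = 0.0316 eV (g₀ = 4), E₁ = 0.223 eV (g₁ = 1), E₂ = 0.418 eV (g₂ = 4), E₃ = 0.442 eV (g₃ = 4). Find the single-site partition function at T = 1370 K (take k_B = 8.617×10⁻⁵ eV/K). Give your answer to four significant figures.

Z = 3.422

k_BT = 8.617×10⁻⁵ × 1370 K = 0.118053 eV.
Eᵢ/kT = 0.267676, 1.88898, 3.54078, 3.74408.
Z = Σ gᵢe^(−Eᵢ/kT) = 4·e^(−0.267676) + 1·e^(−1.88898) + 4·e^(−3.54078) + 4·e^(−3.74408) = 3.06062 + 0.151226 + 0.115963 + 0.0946295 = 3.42244.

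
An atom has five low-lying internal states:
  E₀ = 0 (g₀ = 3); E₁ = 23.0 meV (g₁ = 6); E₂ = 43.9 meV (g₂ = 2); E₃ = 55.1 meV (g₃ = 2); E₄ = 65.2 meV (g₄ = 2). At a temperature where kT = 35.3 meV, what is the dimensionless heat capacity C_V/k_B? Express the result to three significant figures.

Eᵢ/kT = 0, 0.65156, 1.2436, 1.5609, 1.8470.
Z = Σ gᵢe^(−Eᵢ/kT) = 3·e^(−0) + 6·e^(−0.65156) + 2·e^(−1.2436) + 2·e^(−1.5609) + 2·e^(−1.8470) = 3.0000 + 3.1274 + 0.57669 + 0.41989 + 0.31542 = 7.4394.
⟨E⟩ = 18.946 meV, ⟨E²⟩ = 723.37 meV².
C_V/k_B = (⟨E²⟩ − ⟨E⟩²)/(kT)² = (723.37 − 358.95)/1246.1 = 0.292.

0.292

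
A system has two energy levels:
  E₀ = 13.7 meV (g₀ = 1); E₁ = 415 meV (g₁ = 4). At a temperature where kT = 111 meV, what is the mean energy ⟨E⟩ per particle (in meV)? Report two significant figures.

53 meV

Eᵢ/kT = 0.1234, 3.739.
Z = Σ gᵢe^(−Eᵢ/kT) = 1·e^(−0.1234) + 4·e^(−3.739) = 0.8839 + 0.09511 = 0.9790.
⟨E⟩ = Σ Eᵢ gᵢe^(−Eᵢ/kT) / Z = (13.7·0.8839 + 415·0.09511) / 0.9790 = 53 meV.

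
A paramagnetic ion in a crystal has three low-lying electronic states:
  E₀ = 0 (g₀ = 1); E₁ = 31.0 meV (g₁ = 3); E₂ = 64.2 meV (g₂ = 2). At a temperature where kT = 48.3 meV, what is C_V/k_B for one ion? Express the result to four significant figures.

Eᵢ/kT = 0, 0.641822, 1.32919.
Z = Σ gᵢe^(−Eᵢ/kT) = 1·e^(−0) + 3·e^(−0.641822) + 2·e^(−1.32919) = 1.00000 + 1.57900 + 0.529383 = 3.10838.
⟨E⟩ = 26.6812 meV, ⟨E²⟩ = 1190.12 meV².
C_V/k_B = (⟨E²⟩ − ⟨E⟩²)/(kT)² = (1190.12 − 711.886)/2332.89 = 0.2050.

0.2050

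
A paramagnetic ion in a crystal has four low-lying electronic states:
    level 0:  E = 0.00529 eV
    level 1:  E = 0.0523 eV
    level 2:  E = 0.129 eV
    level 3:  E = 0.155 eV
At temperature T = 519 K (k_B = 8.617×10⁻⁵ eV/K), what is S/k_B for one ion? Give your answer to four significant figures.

k_BT = 8.617×10⁻⁵ × 519 K = 0.0447222 eV.
Eᵢ/kT = 0.118286, 1.16944, 2.88447, 3.46584.
Z = Σ e^(−Eᵢ/kT) = e^(−0.118286) + e^(−1.16944) + e^(−2.88447) + e^(−3.46584) = 0.888442 + 0.310541 + 0.0558844 + 0.0312467 = 1.28611.
⟨E⟩ = Σ EᵢPᵢ = 0.0256537 eV.
S/k_B = ln Z + ⟨E⟩/kT = ln(1.28611) + 0.0256537/0.0447222 = 0.251622 + 0.573623 = 0.8252.

0.8252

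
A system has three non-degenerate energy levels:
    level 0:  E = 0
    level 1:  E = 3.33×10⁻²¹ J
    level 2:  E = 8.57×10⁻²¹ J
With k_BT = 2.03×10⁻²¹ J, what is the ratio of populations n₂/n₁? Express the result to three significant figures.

0.0757

n₂/n₁ = exp[−(E₂−E₁)/kT] = exp(−(5.24 ×10⁻²¹ J)/(2.03 ×10⁻²¹ J)) = exp(-2.5813) = 0.0757.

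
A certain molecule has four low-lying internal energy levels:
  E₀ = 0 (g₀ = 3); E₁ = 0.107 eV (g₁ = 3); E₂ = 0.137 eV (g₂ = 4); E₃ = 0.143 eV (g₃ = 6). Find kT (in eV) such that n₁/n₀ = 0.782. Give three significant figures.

0.435 eV

n₁/n₀ = (g₁/g₀) exp[−(E₁−E₀)/kT] = 0.782.
⇒ (E₁−E₀)/kT = ln((3/3)/0.782) = ln(1.2788) = 0.24592.
kT = 0.107 eV / 0.24592 = 0.435 eV.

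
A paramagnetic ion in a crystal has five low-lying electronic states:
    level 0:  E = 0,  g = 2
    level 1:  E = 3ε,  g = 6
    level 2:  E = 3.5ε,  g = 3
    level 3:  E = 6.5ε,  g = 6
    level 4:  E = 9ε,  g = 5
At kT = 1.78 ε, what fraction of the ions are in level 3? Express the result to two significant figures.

0.042

Eᵢ/kT = 0, 1.685, 1.966, 3.652, 5.056.
Z = Σ gᵢe^(−Eᵢ/kT) = 2·e^(−0) + 6·e^(−1.685) + 3·e^(−1.966) + 6·e^(−3.652) + 5·e^(−5.056) = 2.000 + 1.113 + 0.4200 + 0.1556 + 0.03185 = 3.720.
P₃ = g₃ e^(−E₃/kT) / Z = 0.1556/3.720 = 0.042.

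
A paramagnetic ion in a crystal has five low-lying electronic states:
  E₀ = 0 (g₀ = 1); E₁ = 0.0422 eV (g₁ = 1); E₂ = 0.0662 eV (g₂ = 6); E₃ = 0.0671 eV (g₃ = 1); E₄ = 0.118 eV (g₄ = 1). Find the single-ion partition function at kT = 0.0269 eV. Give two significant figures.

Eᵢ/kT = 0, 1.569, 2.461, 2.494, 4.387.
Z = Σ gᵢe^(−Eᵢ/kT) = 1·e^(−0) + 1·e^(−1.569) + 6·e^(−2.461) + 1·e^(−2.494) + 1·e^(−4.387) = 1.000 + 0.2083 + 0.5121 + 0.08258 + 0.01244 = 1.815.

Z = 1.8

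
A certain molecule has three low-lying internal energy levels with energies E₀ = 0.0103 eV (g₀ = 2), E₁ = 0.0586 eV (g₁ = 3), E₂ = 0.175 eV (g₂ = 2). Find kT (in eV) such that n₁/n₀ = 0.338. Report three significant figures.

n₁/n₀ = (g₁/g₀) exp[−(E₁−E₀)/kT] = 0.338.
⇒ (E₁−E₀)/kT = ln((3/2)/0.338) = ln(4.4379) = 1.4902.
kT = 0.0483 eV / 1.4902 = 0.0324 eV.

0.0324 eV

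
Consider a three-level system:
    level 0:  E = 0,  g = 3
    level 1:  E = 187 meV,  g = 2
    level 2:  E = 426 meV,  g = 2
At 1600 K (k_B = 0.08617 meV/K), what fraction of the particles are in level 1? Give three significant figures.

k_BT = 0.08617 × 1600 K = 137.87 meV.
Eᵢ/kT = 0, 1.3564, 3.0899.
Z = Σ gᵢe^(−Eᵢ/kT) = 3·e^(−0) + 2·e^(−1.3564) + 2·e^(−3.0899) = 3.0000 + 0.51517 + 0.091013 = 3.6062.
P₁ = g₁ e^(−E₁/kT) / Z = 0.51517/3.6062 = 0.143.

0.143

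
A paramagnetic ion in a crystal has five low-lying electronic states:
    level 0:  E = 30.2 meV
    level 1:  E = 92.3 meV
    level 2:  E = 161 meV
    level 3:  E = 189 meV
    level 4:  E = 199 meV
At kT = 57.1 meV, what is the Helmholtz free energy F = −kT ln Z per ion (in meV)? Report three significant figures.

Eᵢ/kT = 0.52890, 1.6165, 2.8196, 3.3100, 3.4851.
Z = Σ e^(−Eᵢ/kT) = e^(−0.52890) + e^(−1.6165) + e^(−2.8196) + e^(−3.3100) + e^(−3.4851) = 0.58925 + 0.19859 + 0.059630 + 0.036516 + 0.030651 = 0.91464.
F = −kT ln Z = −57.1 × ln(0.91464) = −57.1 × -0.089225 = 5.09 meV.

5.09 meV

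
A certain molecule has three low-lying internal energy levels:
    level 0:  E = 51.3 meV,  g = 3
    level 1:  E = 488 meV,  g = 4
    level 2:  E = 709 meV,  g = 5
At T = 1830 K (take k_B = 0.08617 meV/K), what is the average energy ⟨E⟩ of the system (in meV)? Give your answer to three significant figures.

99.5 meV

k_BT = 0.08617 × 1830 K = 157.69 meV.
Eᵢ/kT = 0.32532, 3.0947, 4.4962.
Z = Σ gᵢe^(−Eᵢ/kT) = 3·e^(−0.32532) + 4·e^(−3.0947) + 5·e^(−4.4962) = 2.1669 + 0.18115 + 0.055756 = 2.4038.
⟨E⟩ = Σ Eᵢ gᵢe^(−Eᵢ/kT) / Z = (51.3·2.1669 + 488·0.18115 + 709·0.055756) / 2.4038 = 99.5 meV.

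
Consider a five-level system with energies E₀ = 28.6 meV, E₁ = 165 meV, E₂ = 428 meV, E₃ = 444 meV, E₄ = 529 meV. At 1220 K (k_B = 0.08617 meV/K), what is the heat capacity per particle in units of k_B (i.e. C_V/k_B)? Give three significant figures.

0.789

k_BT = 0.08617 × 1220 K = 105.13 meV.
Eᵢ/kT = 0.27204, 1.5695, 4.0712, 4.2233, 5.0319.
Z = Σ e^(−Eᵢ/kT) = e^(−0.27204) + e^(−1.5695) + e^(−4.0712) + e^(−4.2233) + e^(−5.0319) = 0.76182 + 0.20815 + 0.017057 + 0.014650 + 0.0065264 = 1.0082.
⟨E⟩ = 72.793 meV, ⟨E²⟩ = 14014 meV².
C_V/k_B = (⟨E²⟩ − ⟨E⟩²)/(kT)² = (14014 − 5298.8)/11052 = 0.789.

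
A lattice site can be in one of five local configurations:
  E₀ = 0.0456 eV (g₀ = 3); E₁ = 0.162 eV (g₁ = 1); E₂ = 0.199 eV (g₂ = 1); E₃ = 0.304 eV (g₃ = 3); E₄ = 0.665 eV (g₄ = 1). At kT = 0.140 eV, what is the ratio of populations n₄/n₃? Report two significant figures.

0.025

n₄/n₃ = (g₄/g₃) exp[−(E₄−E₃)/kT] = (1/3) × exp(−(0.361 eV)/(0.140 eV)) = (1/3) × exp(-2.579) = 0.025.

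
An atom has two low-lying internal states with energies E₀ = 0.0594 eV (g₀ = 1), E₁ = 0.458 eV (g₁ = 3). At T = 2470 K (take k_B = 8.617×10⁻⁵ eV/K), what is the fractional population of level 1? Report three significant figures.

0.316

k_BT = 8.617×10⁻⁵ × 2470 K = 0.21284 eV.
Eᵢ/kT = 0.27908, 2.1519.
Z = Σ gᵢe^(−Eᵢ/kT) = 1·e^(−0.27908) + 3·e^(−2.1519) = 0.75648 + 0.34879 = 1.1053.
P₁ = g₁ e^(−E₁/kT) / Z = 0.34879/1.1053 = 0.316.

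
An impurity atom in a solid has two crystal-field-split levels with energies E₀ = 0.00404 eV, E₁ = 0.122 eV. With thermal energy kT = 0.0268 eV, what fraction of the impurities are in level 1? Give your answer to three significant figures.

Eᵢ/kT = 0.15075, 4.5522.
Z = Σ e^(−Eᵢ/kT) = e^(−0.15075) + e^(−4.5522) = 0.86006 + 0.010544 = 0.87060.
P₁ = e^(−E₁/kT) / Z = 0.010544/0.87060 = 0.0121.

0.0121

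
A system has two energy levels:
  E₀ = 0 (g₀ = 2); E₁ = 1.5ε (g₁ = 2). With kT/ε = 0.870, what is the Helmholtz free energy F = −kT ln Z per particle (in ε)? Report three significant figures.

-0.746 ε

Eᵢ/kT = 0, 1.7241.
Z = Σ gᵢe^(−Eᵢ/kT) = 2·e^(−0) + 2·e^(−1.7241) = 2.0000 + 0.35667 = 2.3567.
F = −kT ln Z = −0.870 × ln(2.3567) = −0.870 × 0.85726 = -0.746 ε.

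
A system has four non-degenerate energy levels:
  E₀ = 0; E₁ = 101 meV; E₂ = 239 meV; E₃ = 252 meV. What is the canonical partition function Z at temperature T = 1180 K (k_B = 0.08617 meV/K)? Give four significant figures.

k_BT = 0.08617 × 1180 K = 101.681 meV.
Eᵢ/kT = 0, 0.993303, 2.35049, 2.47834.
Z = Σ e^(−Eᵢ/kT) = e^(−0) + e^(−0.993303) + e^(−2.35049) + e^(−2.47834) = 1.00000 + 0.370351 + 0.0953224 + 0.0838824 = 1.54956.

Z = 1.550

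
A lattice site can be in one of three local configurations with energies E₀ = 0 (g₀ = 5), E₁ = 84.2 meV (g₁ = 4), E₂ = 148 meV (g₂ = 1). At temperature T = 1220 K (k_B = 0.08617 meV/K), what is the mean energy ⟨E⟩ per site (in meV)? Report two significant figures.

27 meV

k_BT = 0.08617 × 1220 K = 105.1 meV.
Eᵢ/kT = 0, 0.8011, 1.408.
Z = Σ gᵢe^(−Eᵢ/kT) = 5·e^(−0) + 4·e^(−0.8011) + 1·e^(−1.408) = 5.000 + 1.795 + 0.2446 = 7.040.
⟨E⟩ = Σ Eᵢ gᵢe^(−Eᵢ/kT) / Z = (0·5.000 + 84.2·1.795 + 148·0.2446) / 7.040 = 27 meV.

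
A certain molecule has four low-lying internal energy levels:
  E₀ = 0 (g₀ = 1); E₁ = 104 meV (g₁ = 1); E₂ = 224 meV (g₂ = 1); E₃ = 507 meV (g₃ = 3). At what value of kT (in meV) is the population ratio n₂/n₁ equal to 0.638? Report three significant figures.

267 meV

n₂/n₁ = (g₂/g₁) exp[−(E₂−E₁)/kT] = 0.638.
⇒ (E₂−E₁)/kT = ln((1/1)/0.638) = ln(1.5674) = 0.44942.
kT = 120 meV / 0.44942 = 267 meV.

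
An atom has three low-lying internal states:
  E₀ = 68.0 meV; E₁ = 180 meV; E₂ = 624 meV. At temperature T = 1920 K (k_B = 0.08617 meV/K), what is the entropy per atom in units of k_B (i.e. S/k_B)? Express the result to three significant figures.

0.732

k_BT = 0.08617 × 1920 K = 165.45 meV.
Eᵢ/kT = 0.41100, 1.0879, 3.7715.
Z = Σ e^(−Eᵢ/kT) = e^(−0.41100) + e^(−1.0879) + e^(−3.7715) = 0.66299 + 0.33692 + 0.023018 = 1.0229.
⟨E⟩ = Σ EᵢPᵢ = 117.40 meV.
S/k_B = ln Z + ⟨E⟩/kT = ln(1.0229) + 117.40/165.45 = 0.022642 + 0.70958 = 0.732.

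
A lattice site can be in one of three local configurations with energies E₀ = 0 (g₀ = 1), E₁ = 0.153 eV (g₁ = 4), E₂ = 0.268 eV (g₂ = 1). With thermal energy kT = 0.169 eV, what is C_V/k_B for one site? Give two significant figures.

0.25

Eᵢ/kT = 0, 0.9053, 1.586.
Z = Σ gᵢe^(−Eᵢ/kT) = 1·e^(−0) + 4·e^(−0.9053) + 1·e^(−1.586) = 1.000 + 1.618 + 0.2047 = 2.823.
⟨E⟩ = 0.1071 eV, ⟨E²⟩ = 0.01862 eV².
C_V/k_B = (⟨E²⟩ − ⟨E⟩²)/(kT)² = (0.01862 − 0.01147)/0.02856 = 0.25.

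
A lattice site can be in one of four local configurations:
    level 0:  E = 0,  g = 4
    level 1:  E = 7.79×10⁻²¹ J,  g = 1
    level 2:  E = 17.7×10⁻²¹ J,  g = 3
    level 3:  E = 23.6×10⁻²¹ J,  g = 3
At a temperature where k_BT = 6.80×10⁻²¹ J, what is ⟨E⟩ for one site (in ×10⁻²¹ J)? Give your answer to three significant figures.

1.86 ×10⁻²¹ J

Eᵢ/kT = 0, 1.1456, 2.6029, 3.4706.
Z = Σ gᵢe^(−Eᵢ/kT) = 4·e^(−0) + 1·e^(−1.1456) + 3·e^(−2.6029) + 3·e^(−3.4706) = 4.0000 + 0.31803 + 0.22218 + 0.093295 = 4.6335.
⟨E⟩ = Σ Eᵢ gᵢe^(−Eᵢ/kT) / Z = (0·4.0000 + 7.79·0.31803 + 17.7·0.22218 + 23.6·0.093295) / 4.6335 = 1.86 ×10⁻²¹ J.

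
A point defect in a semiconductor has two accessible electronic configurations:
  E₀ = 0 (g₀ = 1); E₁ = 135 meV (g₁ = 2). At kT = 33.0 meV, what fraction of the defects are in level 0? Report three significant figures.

0.968

Eᵢ/kT = 0, 4.0909.
Z = Σ gᵢe^(−Eᵢ/kT) = 1·e^(−0) + 2·e^(−4.0909) = 1.0000 + 0.033448 = 1.0334.
P₀ = g₀ e^(−E₀/kT) / Z = 1.0000/1.0334 = 0.968.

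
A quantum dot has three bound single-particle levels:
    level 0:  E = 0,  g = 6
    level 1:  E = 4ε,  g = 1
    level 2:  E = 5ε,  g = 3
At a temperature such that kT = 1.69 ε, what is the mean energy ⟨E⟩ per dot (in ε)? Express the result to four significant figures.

0.1846 ε

Eᵢ/kT = 0, 2.36686, 2.95858.
Z = Σ gᵢe^(−Eᵢ/kT) = 6·e^(−0) + 1·e^(−2.36686) + 3·e^(−2.95858) = 6.00000 + 0.0937747 + 0.155678 = 6.24945.
⟨E⟩ = Σ Eᵢ gᵢe^(−Eᵢ/kT) / Z = (0·6.00000 + 4·0.0937747 + 5·0.155678) / 6.24945 = 0.1846 ε.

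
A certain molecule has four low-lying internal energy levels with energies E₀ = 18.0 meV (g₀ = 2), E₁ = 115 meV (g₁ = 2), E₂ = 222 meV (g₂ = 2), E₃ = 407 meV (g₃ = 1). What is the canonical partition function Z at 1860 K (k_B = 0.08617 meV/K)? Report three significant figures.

Z = 3.34

k_BT = 0.08617 × 1860 K = 160.28 meV.
Eᵢ/kT = 0.11230, 0.71749, 1.3851, 2.5393.
Z = Σ gᵢe^(−Eᵢ/kT) = 2·e^(−0.11230) + 2·e^(−0.71749) + 2·e^(−1.3851) + 1·e^(−2.5393) = 1.7876 + 0.97595 + 0.50060 + 0.078922 = 3.3431.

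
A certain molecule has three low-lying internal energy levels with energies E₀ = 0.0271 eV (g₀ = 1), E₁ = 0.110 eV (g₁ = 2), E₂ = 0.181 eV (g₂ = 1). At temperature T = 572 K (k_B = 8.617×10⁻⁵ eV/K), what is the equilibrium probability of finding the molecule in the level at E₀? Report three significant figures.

k_BT = 8.617×10⁻⁵ × 572 K = 0.049289 eV.
Eᵢ/kT = 0.54982, 2.2317, 3.6722.
Z = Σ gᵢe^(−Eᵢ/kT) = 1·e^(−0.54982) + 2·e^(−2.2317) + 1·e^(−3.6722) = 0.57705 + 0.21469 + 0.025420 = 0.81716.
P₀ = g₀ e^(−E₀/kT) / Z = 0.57705/0.81716 = 0.706.

0.706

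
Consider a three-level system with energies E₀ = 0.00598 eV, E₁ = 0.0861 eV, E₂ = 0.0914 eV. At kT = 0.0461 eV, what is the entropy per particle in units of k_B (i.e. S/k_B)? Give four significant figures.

0.7345

Eᵢ/kT = 0.129718, 1.86768, 1.98265.
Z = Σ e^(−Eᵢ/kT) = e^(−0.129718) + e^(−1.86768) + e^(−1.98265) = 0.878343 + 0.154482 + 0.137704 = 1.17053.
⟨E⟩ = Σ EᵢPᵢ = 0.0266029 eV.
S/k_B = ln Z + ⟨E⟩/kT = ln(1.17053) + 0.0266029/0.0461 = 0.157457 + 0.577069 = 0.7345.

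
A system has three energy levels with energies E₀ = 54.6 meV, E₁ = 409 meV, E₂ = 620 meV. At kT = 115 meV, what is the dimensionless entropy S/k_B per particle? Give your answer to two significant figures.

0.22

Eᵢ/kT = 0.4748, 3.557, 5.391.
Z = Σ e^(−Eᵢ/kT) = e^(−0.4748) + e^(−3.557) + e^(−5.391) = 0.6220 + 0.02852 + 0.004557 = 0.6551.
⟨E⟩ = Σ EᵢPᵢ = 73.96 meV.
S/k_B = ln Z + ⟨E⟩/kT = ln(0.6551) + 73.96/115 = -0.4230 + 0.6431 = 0.22.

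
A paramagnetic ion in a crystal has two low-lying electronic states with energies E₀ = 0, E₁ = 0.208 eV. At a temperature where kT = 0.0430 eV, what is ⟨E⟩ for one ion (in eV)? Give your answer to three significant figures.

Eᵢ/kT = 0, 4.8372.
Z = Σ e^(−Eᵢ/kT) = e^(−0) + e^(−4.8372) = 1.0000 + 0.0079292 = 1.0079.
⟨E⟩ = Σ Eᵢ e^(−Eᵢ/kT) / Z = (0·1.0000 + 0.208·0.0079292) / 1.0079 = 0.00164 eV.

0.00164 eV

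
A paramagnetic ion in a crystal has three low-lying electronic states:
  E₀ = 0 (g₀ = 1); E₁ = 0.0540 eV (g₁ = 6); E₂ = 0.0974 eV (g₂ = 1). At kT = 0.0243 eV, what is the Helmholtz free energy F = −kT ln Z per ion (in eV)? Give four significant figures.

-0.01244 eV

Eᵢ/kT = 0, 2.22222, 4.00823.
Z = Σ gᵢe^(−Eᵢ/kT) = 1·e^(−0) + 6·e^(−2.22222) + 1·e^(−4.00823) = 1.00000 + 0.650210 + 0.0181655 = 1.66838.
F = −kT ln Z = −0.0243 × ln(1.66838) = −0.0243 × 0.511853 = -0.01244 eV.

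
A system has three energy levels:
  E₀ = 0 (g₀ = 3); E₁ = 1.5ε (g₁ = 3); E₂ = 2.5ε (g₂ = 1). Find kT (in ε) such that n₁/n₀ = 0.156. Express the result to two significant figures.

n₁/n₀ = (g₁/g₀) exp[−(E₁−E₀)/kT] = 0.156.
⇒ (E₁−E₀)/kT = ln((3/3)/0.156) = ln(6.410) = 1.858.
kT = 1.5ε / 1.858 = 0.81 ε.

0.81 ε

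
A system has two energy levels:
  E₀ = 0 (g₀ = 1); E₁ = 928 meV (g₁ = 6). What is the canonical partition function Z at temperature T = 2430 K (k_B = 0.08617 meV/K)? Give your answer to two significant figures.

Z = 1.1

k_BT = 0.08617 × 2430 K = 209.4 meV.
Eᵢ/kT = 0, 4.432.
Z = Σ gᵢe^(−Eᵢ/kT) = 1·e^(−0) + 6·e^(−4.432) = 1.000 + 0.07134 = 1.071.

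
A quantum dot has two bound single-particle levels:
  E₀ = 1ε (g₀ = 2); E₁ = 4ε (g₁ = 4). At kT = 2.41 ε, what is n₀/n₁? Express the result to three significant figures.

1.74

n₀/n₁ = (g₀/g₁) exp[−(E₀−E₁)/kT] = (2/4) × exp(−(-3ε)/(2.41ε)) = (2/4) × exp(1.2448) = 1.74.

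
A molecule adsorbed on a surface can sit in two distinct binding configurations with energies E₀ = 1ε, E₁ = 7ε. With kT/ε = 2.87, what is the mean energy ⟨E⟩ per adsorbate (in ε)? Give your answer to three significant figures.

1.66 ε

Eᵢ/kT = 0.34843, 2.4390.
Z = Σ e^(−Eᵢ/kT) = e^(−0.34843) + e^(−2.4390) = 0.70580 + 0.087248 = 0.79305.
⟨E⟩ = Σ Eᵢ e^(−Eᵢ/kT) / Z = (1·0.70580 + 7·0.087248) / 0.79305 = 1.66 ε.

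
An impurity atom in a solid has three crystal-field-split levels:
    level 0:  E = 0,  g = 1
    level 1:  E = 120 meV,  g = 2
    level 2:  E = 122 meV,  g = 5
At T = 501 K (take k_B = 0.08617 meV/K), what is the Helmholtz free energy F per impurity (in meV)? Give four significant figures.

k_BT = 0.08617 × 501 K = 43.1712 meV.
Eᵢ/kT = 0, 2.77963, 2.82596.
Z = Σ gᵢe^(−Eᵢ/kT) = 1·e^(−0) + 2·e^(−2.77963) + 5·e^(−2.82596) = 1.00000 + 0.124123 + 0.296259 = 1.42038.
F = −kT ln Z = −43.1712 × ln(1.42038) = −43.1712 × 0.350924 = -15.15 meV.

-15.15 meV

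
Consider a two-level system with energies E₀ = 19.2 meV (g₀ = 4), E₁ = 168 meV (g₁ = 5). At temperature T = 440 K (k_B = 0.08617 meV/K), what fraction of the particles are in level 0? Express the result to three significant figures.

k_BT = 0.08617 × 440 K = 37.915 meV.
Eᵢ/kT = 0.50640, 4.4310.
Z = Σ gᵢe^(−Eᵢ/kT) = 4·e^(−0.50640) + 5·e^(−4.4310) = 2.4106 + 0.059513 = 2.4701.
P₀ = g₀ e^(−E₀/kT) / Z = 2.4106/2.4701 = 0.976.

0.976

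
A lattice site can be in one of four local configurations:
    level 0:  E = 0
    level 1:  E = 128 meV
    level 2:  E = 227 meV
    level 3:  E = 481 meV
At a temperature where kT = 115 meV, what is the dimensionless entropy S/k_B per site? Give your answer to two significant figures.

Eᵢ/kT = 0, 1.113, 1.974, 4.183.
Z = Σ e^(−Eᵢ/kT) = e^(−0) + e^(−1.113) + e^(−1.974) + e^(−4.183) = 1.000 + 0.3286 + 0.1389 + 0.01525 = 1.483.
⟨E⟩ = Σ EᵢPᵢ = 54.57 meV.
S/k_B = ln Z + ⟨E⟩/kT = ln(1.483) + 54.57/115 = 0.3941 + 0.4745 = 0.87.

0.87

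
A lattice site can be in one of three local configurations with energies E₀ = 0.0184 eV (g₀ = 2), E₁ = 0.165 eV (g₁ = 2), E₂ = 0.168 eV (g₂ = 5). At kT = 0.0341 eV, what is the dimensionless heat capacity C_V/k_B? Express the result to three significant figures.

0.778

Eᵢ/kT = 0.53959, 4.8387, 4.9267.
Z = Σ gᵢe^(−Eᵢ/kT) = 2·e^(−0.53959) + 2·e^(−4.8387) + 5·e^(−4.9267) = 1.1660 + 0.015835 + 0.036252 = 1.2181.
⟨E⟩ = 0.024758 eV, ⟨E²⟩ = 0.0015180 eV².
C_V/k_B = (⟨E²⟩ − ⟨E⟩²)/(kT)² = (0.0015180 − 0.00061296)/0.0011628 = 0.778.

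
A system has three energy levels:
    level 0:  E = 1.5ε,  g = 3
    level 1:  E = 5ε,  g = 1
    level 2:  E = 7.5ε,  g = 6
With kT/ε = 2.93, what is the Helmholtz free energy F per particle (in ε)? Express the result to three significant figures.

-2.62 ε

Eᵢ/kT = 0.51195, 1.7065, 2.5597.
Z = Σ gᵢe^(−Eᵢ/kT) = 3·e^(−0.51195) + 1·e^(−1.7065) + 6·e^(−2.5597) = 1.7980 + 0.18150 + 0.46397 = 2.4435.
F = −kT ln Z = −2.93 × ln(2.4435) = −2.93 × 0.89343 = -2.62 ε.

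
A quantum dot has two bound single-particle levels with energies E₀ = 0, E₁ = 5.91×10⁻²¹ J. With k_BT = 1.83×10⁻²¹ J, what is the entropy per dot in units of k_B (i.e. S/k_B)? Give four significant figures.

0.1618

Eᵢ/kT = 0, 3.22951.
Z = Σ e^(−Eᵢ/kT) = e^(−0) + e^(−3.22951) = 1.00000 + 0.0395769 = 1.03958.
⟨E⟩ = Σ EᵢPᵢ = 0.224994 ×10⁻²¹ J.
S/k_B = ln Z + ⟨E⟩/kT = ln(1.03958) + 0.224994/1.83 = 0.0388168 + 0.122948 = 0.1618.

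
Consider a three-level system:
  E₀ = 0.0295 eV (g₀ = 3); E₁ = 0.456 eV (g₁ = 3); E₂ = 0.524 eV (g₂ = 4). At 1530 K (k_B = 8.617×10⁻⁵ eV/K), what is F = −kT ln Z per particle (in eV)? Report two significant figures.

k_BT = 8.617×10⁻⁵ × 1530 K = 0.1318 eV.
Eᵢ/kT = 0.2238, 3.460, 3.976.
Z = Σ gᵢe^(−Eᵢ/kT) = 3·e^(−0.2238) + 3·e^(−3.460) + 4·e^(−3.976) = 2.398 + 0.09429 + 0.07504 = 2.567.
F = −kT ln Z = −0.1318 × ln(2.567) = −0.1318 × 0.9427 = -0.12 eV.

-0.12 eV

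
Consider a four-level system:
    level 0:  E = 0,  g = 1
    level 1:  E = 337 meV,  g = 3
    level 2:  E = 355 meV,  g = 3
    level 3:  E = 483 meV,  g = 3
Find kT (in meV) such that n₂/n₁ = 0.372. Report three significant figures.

18.2 meV

n₂/n₁ = (g₂/g₁) exp[−(E₂−E₁)/kT] = 0.372.
⇒ (E₂−E₁)/kT = ln((3/3)/0.372) = ln(2.6882) = 0.98887.
kT = 18 meV / 0.98887 = 18.2 meV.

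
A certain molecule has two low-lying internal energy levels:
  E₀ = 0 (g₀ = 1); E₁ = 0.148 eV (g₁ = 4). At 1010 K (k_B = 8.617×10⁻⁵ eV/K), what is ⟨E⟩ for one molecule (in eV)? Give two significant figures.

k_BT = 8.617×10⁻⁵ × 1010 K = 0.08703 eV.
Eᵢ/kT = 0, 1.701.
Z = Σ gᵢe^(−Eᵢ/kT) = 1·e^(−0) + 4·e^(−1.701) = 1.000 + 0.7300 = 1.730.
⟨E⟩ = Σ Eᵢ gᵢe^(−Eᵢ/kT) / Z = (0·1.000 + 0.148·0.7300) / 1.730 = 0.062 eV.

0.062 eV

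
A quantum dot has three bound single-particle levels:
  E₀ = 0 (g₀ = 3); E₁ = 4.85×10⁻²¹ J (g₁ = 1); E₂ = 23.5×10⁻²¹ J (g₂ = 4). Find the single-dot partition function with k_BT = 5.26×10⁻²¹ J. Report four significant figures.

Z = 3.444

Eᵢ/kT = 0, 0.922053, 4.46768.
Z = Σ gᵢe^(−Eᵢ/kT) = 3·e^(−0) + 1·e^(−0.922053) + 4·e^(−4.46768) = 3.00000 + 0.397702 + 0.0458956 = 3.44360.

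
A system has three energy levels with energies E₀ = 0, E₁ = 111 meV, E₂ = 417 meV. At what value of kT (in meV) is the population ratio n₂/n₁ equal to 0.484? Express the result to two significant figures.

420 meV

n₂/n₁ = exp[−(E₂−E₁)/kT] = 0.484.
⇒ (E₂−E₁)/kT = ln(1/0.484) = ln(2.066) = 0.7256.
kT = 306 meV / 0.7256 = 420 meV.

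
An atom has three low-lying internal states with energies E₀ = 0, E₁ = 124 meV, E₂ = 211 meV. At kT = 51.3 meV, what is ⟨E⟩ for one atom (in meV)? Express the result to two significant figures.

Eᵢ/kT = 0, 2.417, 4.113.
Z = Σ e^(−Eᵢ/kT) = e^(−0) + e^(−2.417) + e^(−4.113) = 1.000 + 0.08919 + 0.01636 = 1.106.
⟨E⟩ = Σ Eᵢ e^(−Eᵢ/kT) / Z = (0·1.000 + 124·0.08919 + 211·0.01636) / 1.106 = 13 meV.

13 meV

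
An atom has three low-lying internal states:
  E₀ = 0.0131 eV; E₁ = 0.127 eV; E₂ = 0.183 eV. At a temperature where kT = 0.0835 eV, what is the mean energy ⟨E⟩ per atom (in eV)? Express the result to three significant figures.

0.0501 eV

Eᵢ/kT = 0.15689, 1.5210, 2.1916.
Z = Σ e^(−Eᵢ/kT) = e^(−0.15689) + e^(−1.5210) + e^(−2.1916) = 0.85480 + 0.21849 + 0.11174 = 1.1850.
⟨E⟩ = Σ Eᵢ e^(−Eᵢ/kT) / Z = (0.0131·0.85480 + 0.127·0.21849 + 0.183·0.11174) / 1.1850 = 0.0501 eV.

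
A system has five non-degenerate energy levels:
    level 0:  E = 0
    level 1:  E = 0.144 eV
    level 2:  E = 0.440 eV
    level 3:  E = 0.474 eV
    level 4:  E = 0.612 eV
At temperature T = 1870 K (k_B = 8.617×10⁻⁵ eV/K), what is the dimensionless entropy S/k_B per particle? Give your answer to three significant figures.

0.944

k_BT = 8.617×10⁻⁵ × 1870 K = 0.16114 eV.
Eᵢ/kT = 0, 0.89363, 2.7305, 2.9415, 3.7979.
Z = Σ e^(−Eᵢ/kT) = e^(−0) + e^(−0.89363) + e^(−2.7305) + e^(−2.9415) + e^(−3.7979) = 1.0000 + 0.40917 + 0.065187 + 0.052786 + 0.022418 = 1.5496.
⟨E⟩ = Σ EᵢPᵢ = 0.081533 eV.
S/k_B = ln Z + ⟨E⟩/kT = ln(1.5496) + 0.081533/0.16114 = 0.43800 + 0.50598 = 0.944.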